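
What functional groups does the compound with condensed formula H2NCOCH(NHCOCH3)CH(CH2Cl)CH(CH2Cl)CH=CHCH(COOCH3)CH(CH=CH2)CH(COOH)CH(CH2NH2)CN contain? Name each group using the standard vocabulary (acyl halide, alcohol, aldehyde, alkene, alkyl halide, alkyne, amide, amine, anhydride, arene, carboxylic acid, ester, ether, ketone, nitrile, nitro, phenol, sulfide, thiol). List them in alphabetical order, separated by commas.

Working along the chain:
  H2NCO: –C(=O)NH2: carbonyl C bonded to C and to N → amide (the N is not a separate amine).
  CH(NHCOCH3): pendant –NHC(=O)CH3: N bonded to a carbonyl → amide (not amine).
  CH(CH2Cl): pendant –CH2X: halogen on sp³ carbon → alkyl halide.
  CH(CH2Cl): pendant –CH2X: halogen on sp³ carbon → alkyl halide.
  CH=CH: C=C double bond → alkene.
  CH(COOCH3): pendant –COOCH3: carbonyl C bonded to C and –OCH3 → ester.
  CH(CH=CH2): pendant –CH=CH2: C=C double bond → alkene.
  CH(COOH): pendant –COOH: carbonyl C bonded to C and –OH → carboxylic acid.
  CH(CH2NH2): pendant –CH2NH2: N on sp³ C, no adjacent C=O → amine.
  CN: –C≡N: carbon triple-bonded to nitrogen → nitrile.

alkene, alkyl halide, amide, amine, carboxylic acid, ester, nitrile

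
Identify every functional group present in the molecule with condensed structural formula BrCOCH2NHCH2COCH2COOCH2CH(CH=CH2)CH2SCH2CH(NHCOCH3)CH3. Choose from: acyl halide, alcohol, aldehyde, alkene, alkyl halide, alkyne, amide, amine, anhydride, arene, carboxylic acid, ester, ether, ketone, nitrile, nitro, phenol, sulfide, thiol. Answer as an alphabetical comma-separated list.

–C(=O)Br: carbonyl C bonded to C and to a halogen → acyl halide (not alkyl halide).
C–N–C with sp³ carbons and no adjacent C=O → amine (secondary).
–C(=O)– with carbon on both sides → ketone.
–C(=O)–O–C with C on the carbonyl side → ester.
pendant –CH=CH2: C=C double bond → alkene.
C–S–C linkage → sulfide (thioether).
pendant –NHC(=O)CH3: N bonded to a carbonyl → amide (not amine).

acyl halide, alkene, amide, amine, ester, ketone, sulfide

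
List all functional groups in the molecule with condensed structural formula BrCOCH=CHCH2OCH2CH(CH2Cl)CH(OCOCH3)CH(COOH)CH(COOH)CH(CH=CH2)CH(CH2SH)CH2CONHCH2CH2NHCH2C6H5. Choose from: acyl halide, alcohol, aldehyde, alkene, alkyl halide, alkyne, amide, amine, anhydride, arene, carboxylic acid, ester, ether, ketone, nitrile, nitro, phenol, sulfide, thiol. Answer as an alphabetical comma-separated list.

–C(=O)Br: carbonyl C bonded to C and to a halogen → acyl halide (not alkyl halide).
C=C double bond → alkene.
C–O–C with sp³ carbons on both sides and no adjacent C=O → ether.
pendant –CH2X: halogen on sp³ carbon → alkyl halide.
pendant –OC(=O)CH3: an acyloxy group → ester.
pendant –COOH: carbonyl C bonded to C and –OH → carboxylic acid.
pendant –COOH: carbonyl C bonded to C and –OH → carboxylic acid.
pendant –CH=CH2: C=C double bond → alkene.
pendant –CH2SH → thiol.
–C(=O)–N– linkage → amide (the N is not an amine).
C–N–C with sp³ carbons and no adjacent C=O → amine (secondary).
–C6H5 phenyl ring → arene.

acyl halide, alkene, alkyl halide, amide, amine, arene, carboxylic acid, ester, ether, thiol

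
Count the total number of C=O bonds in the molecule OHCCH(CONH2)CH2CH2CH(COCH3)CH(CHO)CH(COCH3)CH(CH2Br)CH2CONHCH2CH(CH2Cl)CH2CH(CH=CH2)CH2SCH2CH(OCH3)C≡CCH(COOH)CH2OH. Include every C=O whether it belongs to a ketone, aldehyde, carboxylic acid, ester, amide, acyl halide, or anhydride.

7

OHC: aldehyde, 1 C=O (running total 1).
CH(CONH2): amide, 1 C=O (running total 2).
CH(COCH3): ketone, 1 C=O (running total 3).
CH(CHO): aldehyde, 1 C=O (running total 4).
CH(COCH3): ketone, 1 C=O (running total 5).
CH2CONHCH2: amide, 1 C=O (running total 6).
CH(COOH): carboxylic acid, 1 C=O (running total 7).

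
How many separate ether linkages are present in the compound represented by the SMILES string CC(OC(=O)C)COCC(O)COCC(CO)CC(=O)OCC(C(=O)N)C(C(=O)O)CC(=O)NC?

2

pendant –OC(=O)CH3: an acyloxy group → ester.
C–O–C with sp³ carbons on both sides and no adjacent C=O → ether.
–OH on an sp³ carbon → alcohol (secondary).
C–O–C with sp³ carbons on both sides and no adjacent C=O → ether.
pendant –CH2OH on an sp³ backbone C → alcohol.
–C(=O)–O–C with C on the carbonyl side → ester.
pendant –CONH2: carbonyl C bonded to C and N → amide.
pendant –COOH: carbonyl C bonded to C and –OH → carboxylic acid.
–C(=O)NHCH3: carbonyl C bonded to C and to N → amide (the N is not an amine).
Ether appears at: CH2OCH2, CH2OCH2 → 2.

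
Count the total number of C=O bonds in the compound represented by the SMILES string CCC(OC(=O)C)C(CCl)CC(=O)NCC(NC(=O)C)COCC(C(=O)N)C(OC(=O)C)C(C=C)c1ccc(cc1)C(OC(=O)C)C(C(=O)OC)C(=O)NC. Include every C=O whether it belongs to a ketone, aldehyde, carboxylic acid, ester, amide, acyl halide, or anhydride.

CH(OCOCH3): ester, 1 C=O (running total 1).
CH2CONHCH2: amide, 1 C=O (running total 2).
CH(NHCOCH3): amide, 1 C=O (running total 3).
CH(CONH2): amide, 1 C=O (running total 4).
CH(OCOCH3): ester, 1 C=O (running total 5).
CH(OCOCH3): ester, 1 C=O (running total 6).
CH(COOCH3): ester, 1 C=O (running total 7).
CONHCH3: amide, 1 C=O (running total 8).

8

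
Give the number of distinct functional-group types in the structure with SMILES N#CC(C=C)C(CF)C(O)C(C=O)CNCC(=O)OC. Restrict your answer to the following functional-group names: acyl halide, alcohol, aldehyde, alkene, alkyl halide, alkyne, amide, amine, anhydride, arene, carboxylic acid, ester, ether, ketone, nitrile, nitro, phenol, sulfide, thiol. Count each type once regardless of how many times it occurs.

Taking each segment in turn:
  N≡C: N≡C–: carbon triple-bonded to nitrogen → nitrile.
  CH(CH=CH2): pendant –CH=CH2: C=C double bond → alkene.
  CH(CH2F): pendant –CH2X: halogen on sp³ carbon → alkyl halide.
  CH(OH): –OH on an sp³ carbon → alcohol (secondary).
  CH(CHO): pendant –CHO: carbonyl C bonded to C and H → aldehyde.
  CH2NHCH2: C–N–C with sp³ carbons and no adjacent C=O → amine (secondary).
  COOCH3: –C(=O)OCH3: carbonyl C bonded to C and to –OCH3 → ester (not ketone + ether).
Distinct types present: alcohol, aldehyde, alkene, alkyl halide, amine, ester, nitrile.

7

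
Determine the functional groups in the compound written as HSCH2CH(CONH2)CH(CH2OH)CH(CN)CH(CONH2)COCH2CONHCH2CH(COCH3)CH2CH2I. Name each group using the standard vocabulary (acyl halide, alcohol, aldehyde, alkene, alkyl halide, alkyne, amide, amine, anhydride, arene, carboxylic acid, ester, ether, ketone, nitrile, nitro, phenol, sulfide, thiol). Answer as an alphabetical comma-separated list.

alcohol, alkyl halide, amide, ketone, nitrile, thiol

Working along the chain:
  HSCH2: –SH on an sp³ carbon → thiol.
  CH(CONH2): pendant –CONH2: carbonyl C bonded to C and N → amide.
  CH(CH2OH): pendant –CH2OH on an sp³ backbone C → alcohol.
  CH(CN): pendant –C≡N: nitrile.
  CH(CONH2): pendant –CONH2: carbonyl C bonded to C and N → amide.
  CO: –C(=O)– with carbon on both sides → ketone.
  CH2CONHCH2: –C(=O)–N– linkage → amide (the N is not an amine).
  CH(COCH3): pendant –COCH3: carbonyl C bonded to two carbons → ketone.
  CH2I: halogen on an sp³ carbon → alkyl halide.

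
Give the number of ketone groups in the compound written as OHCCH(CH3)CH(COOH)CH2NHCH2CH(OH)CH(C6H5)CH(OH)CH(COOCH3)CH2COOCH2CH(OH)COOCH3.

0

Reading the structure from left to right:
  OHC: terminal –CHO: carbonyl C bonded to H and C → aldehyde.
  CH(COOH): pendant –COOH: carbonyl C bonded to C and –OH → carboxylic acid.
  CH2NHCH2: C–N–C with sp³ carbons and no adjacent C=O → amine (secondary).
  CH(OH): –OH on an sp³ carbon → alcohol (secondary).
  CH(C6H5): pendant –C6H5: benzene ring → arene.
  CH(OH): –OH on an sp³ carbon → alcohol (secondary).
  CH(COOCH3): pendant –COOCH3: carbonyl C bonded to C and –OCH3 → ester.
  CH2COOCH2: –C(=O)–O–C with C on the carbonyl side → ester.
  CH(OH): –OH on an sp³ carbon → alcohol (secondary).
  COOCH3: –C(=O)OCH3: carbonyl C bonded to C and to –OCH3 → ester (not ketone + ether).
No segment is a ketone: OHC is aldehyde, not ketone; CH(COOH) is carboxylic acid, not ketone; CH(COOCH3) is ester, not ketone. → 0.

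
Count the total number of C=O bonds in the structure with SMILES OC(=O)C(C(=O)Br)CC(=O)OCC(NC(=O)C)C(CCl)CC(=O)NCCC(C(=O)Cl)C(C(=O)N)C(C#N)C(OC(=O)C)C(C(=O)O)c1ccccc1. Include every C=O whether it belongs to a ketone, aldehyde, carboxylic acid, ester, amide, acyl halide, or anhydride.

9

HOOC: carboxylic acid, 1 C=O (running total 1).
CH(COBr): acyl halide, 1 C=O (running total 2).
CH2COOCH2: ester, 1 C=O (running total 3).
CH(NHCOCH3): amide, 1 C=O (running total 4).
CH2CONHCH2: amide, 1 C=O (running total 5).
CH(COCl): acyl halide, 1 C=O (running total 6).
CH(CONH2): amide, 1 C=O (running total 7).
CH(OCOCH3): ester, 1 C=O (running total 8).
CH(COOH): carboxylic acid, 1 C=O (running total 9).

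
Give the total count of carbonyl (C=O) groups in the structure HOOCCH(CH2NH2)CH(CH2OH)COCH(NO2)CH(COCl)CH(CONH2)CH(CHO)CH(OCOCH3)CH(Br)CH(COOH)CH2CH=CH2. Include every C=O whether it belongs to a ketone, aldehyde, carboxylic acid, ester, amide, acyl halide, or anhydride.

HOOC: carboxylic acid, 1 C=O (running total 1).
CO: ketone, 1 C=O (running total 2).
CH(COCl): acyl halide, 1 C=O (running total 3).
CH(CONH2): amide, 1 C=O (running total 4).
CH(CHO): aldehyde, 1 C=O (running total 5).
CH(OCOCH3): ester, 1 C=O (running total 6).
CH(COOH): carboxylic acid, 1 C=O (running total 7).

7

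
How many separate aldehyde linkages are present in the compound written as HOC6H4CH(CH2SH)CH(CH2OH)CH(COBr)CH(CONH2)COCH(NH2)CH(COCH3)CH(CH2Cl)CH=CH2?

Taking each segment in turn:
  HOC6H4: –OH attached directly to an aromatic ring → phenol (not alcohol); the ring itself is an arene.
  CH(CH2SH): pendant –CH2SH → thiol.
  CH(CH2OH): pendant –CH2OH on an sp³ backbone C → alcohol.
  CH(COBr): pendant –C(=O)X: carbonyl C bonded to C and halogen → acyl halide.
  CH(CONH2): pendant –CONH2: carbonyl C bonded to C and N → amide.
  CO: –C(=O)– with carbon on both sides → ketone.
  CH(NH2): –NH2 on an sp³ carbon with no adjacent C=O → amine.
  CH(COCH3): pendant –COCH3: carbonyl C bonded to two carbons → ketone.
  CH(CH2Cl): pendant –CH2X: halogen on sp³ carbon → alkyl halide.
  CH=CH2: C=C double bond → alkene.
No segment is a aldehyde: CH(COBr) is acyl halide, not aldehyde; CO is ketone, not aldehyde; CH(COCH3) is ketone, not aldehyde. → 0.

0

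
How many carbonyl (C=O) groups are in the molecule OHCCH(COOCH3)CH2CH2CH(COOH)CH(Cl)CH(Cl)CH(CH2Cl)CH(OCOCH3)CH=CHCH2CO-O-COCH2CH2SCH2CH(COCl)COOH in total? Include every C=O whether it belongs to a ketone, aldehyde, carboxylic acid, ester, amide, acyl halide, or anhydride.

8

OHC: aldehyde, 1 C=O (running total 1).
CH(COOCH3): ester, 1 C=O (running total 2).
CH(COOH): carboxylic acid, 1 C=O (running total 3).
CH(OCOCH3): ester, 1 C=O (running total 4).
CH2CO-O-COCH2: anhydride, 2 C=O (running total 6).
CH(COCl): acyl halide, 1 C=O (running total 7).
COOH: carboxylic acid, 1 C=O (running total 8).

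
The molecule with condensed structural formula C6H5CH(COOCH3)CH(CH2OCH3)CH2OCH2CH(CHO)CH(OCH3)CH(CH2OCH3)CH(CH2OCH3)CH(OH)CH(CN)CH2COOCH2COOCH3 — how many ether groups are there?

Reading the structure from left to right:
  C6H5: C6H5– phenyl ring → arene.
  CH(COOCH3): pendant –COOCH3: carbonyl C bonded to C and –OCH3 → ester.
  CH(CH2OCH3): pendant –CH2OCH3: C–O–C linkage → ether.
  CH2OCH2: C–O–C with sp³ carbons on both sides and no adjacent C=O → ether.
  CH(CHO): pendant –CHO: carbonyl C bonded to C and H → aldehyde.
  CH(OCH3): pendant –OCH3: C–O–C with sp³ C, no adjacent C=O → ether.
  CH(CH2OCH3): pendant –CH2OCH3: C–O–C linkage → ether.
  CH(CH2OCH3): pendant –CH2OCH3: C–O–C linkage → ether.
  CH(OH): –OH on an sp³ carbon → alcohol (secondary).
  CH(CN): pendant –C≡N: nitrile.
  CH2COOCH2: –C(=O)–O–C with C on the carbonyl side → ester.
  COOCH3: –C(=O)OCH3: carbonyl C bonded to C and to –OCH3 → ester (not ketone + ether).
Ether appears at: CH(CH2OCH3), CH2OCH2, CH(OCH3), CH(CH2OCH3), CH(CH2OCH3) → 5.

5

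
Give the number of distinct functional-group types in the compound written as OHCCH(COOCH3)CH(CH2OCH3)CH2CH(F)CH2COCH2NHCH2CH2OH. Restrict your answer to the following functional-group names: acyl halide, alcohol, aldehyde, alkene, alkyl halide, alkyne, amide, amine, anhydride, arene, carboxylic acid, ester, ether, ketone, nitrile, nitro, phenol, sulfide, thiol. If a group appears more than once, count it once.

7

terminal –CHO: carbonyl C bonded to H and C → aldehyde.
pendant –COOCH3: carbonyl C bonded to C and –OCH3 → ester.
pendant –CH2OCH3: C–O–C linkage → ether.
halogen on an sp³ carbon → alkyl halide.
–C(=O)– with carbon on both sides → ketone.
C–N–C with sp³ carbons and no adjacent C=O → amine (secondary).
–OH on an sp³ carbon → alcohol.
Distinct types present: alcohol, aldehyde, alkyl halide, amine, ester, ether, ketone.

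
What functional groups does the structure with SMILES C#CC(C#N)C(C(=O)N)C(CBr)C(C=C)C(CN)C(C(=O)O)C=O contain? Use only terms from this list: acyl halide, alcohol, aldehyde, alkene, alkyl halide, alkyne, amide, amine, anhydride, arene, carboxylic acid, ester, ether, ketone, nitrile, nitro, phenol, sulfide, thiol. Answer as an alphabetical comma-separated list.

aldehyde, alkene, alkyl halide, alkyne, amide, amine, carboxylic acid, nitrile

Taking each segment in turn:
  HC≡C: C≡C triple bond → alkyne.
  CH(CN): pendant –C≡N: nitrile.
  CH(CONH2): pendant –CONH2: carbonyl C bonded to C and N → amide.
  CH(CH2Br): pendant –CH2X: halogen on sp³ carbon → alkyl halide.
  CH(CH=CH2): pendant –CH=CH2: C=C double bond → alkene.
  CH(CH2NH2): pendant –CH2NH2: N on sp³ C, no adjacent C=O → amine.
  CH(COOH): pendant –COOH: carbonyl C bonded to C and –OH → carboxylic acid.
  CHO: terminal –CHO: carbonyl C bonded to H and C → aldehyde.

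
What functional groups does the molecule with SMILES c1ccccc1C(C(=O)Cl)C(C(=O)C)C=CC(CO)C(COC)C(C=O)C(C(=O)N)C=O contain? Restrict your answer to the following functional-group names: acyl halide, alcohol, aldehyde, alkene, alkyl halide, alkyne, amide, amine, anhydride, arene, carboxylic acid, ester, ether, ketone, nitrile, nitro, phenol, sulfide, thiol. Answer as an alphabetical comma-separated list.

acyl halide, alcohol, aldehyde, alkene, amide, arene, ether, ketone

Taking each segment in turn:
  C6H5: C6H5– phenyl ring → arene.
  CH(COCl): pendant –C(=O)X: carbonyl C bonded to C and halogen → acyl halide.
  CH(COCH3): pendant –COCH3: carbonyl C bonded to two carbons → ketone.
  CH=CH: C=C double bond → alkene.
  CH(CH2OH): pendant –CH2OH on an sp³ backbone C → alcohol.
  CH(CH2OCH3): pendant –CH2OCH3: C–O–C linkage → ether.
  CH(CHO): pendant –CHO: carbonyl C bonded to C and H → aldehyde.
  CH(CONH2): pendant –CONH2: carbonyl C bonded to C and N → amide.
  CHO: terminal –CHO: carbonyl C bonded to H and C → aldehyde.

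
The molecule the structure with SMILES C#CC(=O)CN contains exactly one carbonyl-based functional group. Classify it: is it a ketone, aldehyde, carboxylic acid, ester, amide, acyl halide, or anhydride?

ketone

The carbonyl is in the CO segment: –C(=O)– with carbon on both sides → ketone.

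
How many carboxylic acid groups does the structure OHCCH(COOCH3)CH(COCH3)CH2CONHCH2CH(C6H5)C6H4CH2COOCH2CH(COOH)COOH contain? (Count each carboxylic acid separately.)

2

Taking each segment in turn:
  OHC: terminal –CHO: carbonyl C bonded to H and C → aldehyde.
  CH(COOCH3): pendant –COOCH3: carbonyl C bonded to C and –OCH3 → ester.
  CH(COCH3): pendant –COCH3: carbonyl C bonded to two carbons → ketone.
  CH2CONHCH2: –C(=O)–N– linkage → amide (the N is not an amine).
  CH(C6H5): pendant –C6H5: benzene ring → arene.
  C6H4: para-disubstituted benzene ring → arene.
  CH2COOCH2: –C(=O)–O–C with C on the carbonyl side → ester.
  CH(COOH): pendant –COOH: carbonyl C bonded to C and –OH → carboxylic acid.
  COOH: –COOH: carbonyl C bonded to –OH and C → carboxylic acid (the –OH is not a separate alcohol).
Carboxylic acid appears at: CH(COOH), COOH → 2.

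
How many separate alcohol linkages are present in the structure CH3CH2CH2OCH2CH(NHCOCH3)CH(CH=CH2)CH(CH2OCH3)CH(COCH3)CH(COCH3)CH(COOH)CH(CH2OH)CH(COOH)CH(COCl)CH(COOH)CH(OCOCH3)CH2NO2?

C–O–C with sp³ carbons on both sides and no adjacent C=O → ether.
pendant –NHC(=O)CH3: N bonded to a carbonyl → amide (not amine).
pendant –CH=CH2: C=C double bond → alkene.
pendant –CH2OCH3: C–O–C linkage → ether.
pendant –COCH3: carbonyl C bonded to two carbons → ketone.
pendant –COCH3: carbonyl C bonded to two carbons → ketone.
pendant –COOH: carbonyl C bonded to C and –OH → carboxylic acid.
pendant –CH2OH on an sp³ backbone C → alcohol.
pendant –COOH: carbonyl C bonded to C and –OH → carboxylic acid.
pendant –C(=O)X: carbonyl C bonded to C and halogen → acyl halide.
pendant –COOH: carbonyl C bonded to C and –OH → carboxylic acid.
pendant –OC(=O)CH3: an acyloxy group → ester.
–NO2 on carbon → nitro group.
Alcohol appears at: CH(CH2OH) → 1.

1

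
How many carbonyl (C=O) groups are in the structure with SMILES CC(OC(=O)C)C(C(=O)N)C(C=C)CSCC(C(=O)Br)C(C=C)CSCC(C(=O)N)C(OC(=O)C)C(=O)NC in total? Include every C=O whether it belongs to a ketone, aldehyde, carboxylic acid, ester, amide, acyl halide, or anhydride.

6

CH(OCOCH3): ester, 1 C=O (running total 1).
CH(CONH2): amide, 1 C=O (running total 2).
CH(COBr): acyl halide, 1 C=O (running total 3).
CH(CONH2): amide, 1 C=O (running total 4).
CH(OCOCH3): ester, 1 C=O (running total 5).
CONHCH3: amide, 1 C=O (running total 6).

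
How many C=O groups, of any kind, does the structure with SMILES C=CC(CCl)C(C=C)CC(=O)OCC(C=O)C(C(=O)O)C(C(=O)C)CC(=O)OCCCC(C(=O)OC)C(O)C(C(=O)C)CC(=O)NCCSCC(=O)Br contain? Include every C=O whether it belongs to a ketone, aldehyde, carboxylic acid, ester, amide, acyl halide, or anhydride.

9

CH2COOCH2: ester, 1 C=O (running total 1).
CH(CHO): aldehyde, 1 C=O (running total 2).
CH(COOH): carboxylic acid, 1 C=O (running total 3).
CH(COCH3): ketone, 1 C=O (running total 4).
CH2COOCH2: ester, 1 C=O (running total 5).
CH(COOCH3): ester, 1 C=O (running total 6).
CH(COCH3): ketone, 1 C=O (running total 7).
CH2CONHCH2: amide, 1 C=O (running total 8).
COBr: acyl halide, 1 C=O (running total 9).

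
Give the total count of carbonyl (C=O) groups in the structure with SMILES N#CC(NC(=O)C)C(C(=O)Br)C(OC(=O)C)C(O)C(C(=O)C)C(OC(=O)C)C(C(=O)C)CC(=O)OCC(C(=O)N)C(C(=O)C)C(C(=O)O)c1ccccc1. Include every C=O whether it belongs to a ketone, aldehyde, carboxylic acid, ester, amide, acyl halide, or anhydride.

10

CH(NHCOCH3): amide, 1 C=O (running total 1).
CH(COBr): acyl halide, 1 C=O (running total 2).
CH(OCOCH3): ester, 1 C=O (running total 3).
CH(COCH3): ketone, 1 C=O (running total 4).
CH(OCOCH3): ester, 1 C=O (running total 5).
CH(COCH3): ketone, 1 C=O (running total 6).
CH2COOCH2: ester, 1 C=O (running total 7).
CH(CONH2): amide, 1 C=O (running total 8).
CH(COCH3): ketone, 1 C=O (running total 9).
CH(COOH): carboxylic acid, 1 C=O (running total 10).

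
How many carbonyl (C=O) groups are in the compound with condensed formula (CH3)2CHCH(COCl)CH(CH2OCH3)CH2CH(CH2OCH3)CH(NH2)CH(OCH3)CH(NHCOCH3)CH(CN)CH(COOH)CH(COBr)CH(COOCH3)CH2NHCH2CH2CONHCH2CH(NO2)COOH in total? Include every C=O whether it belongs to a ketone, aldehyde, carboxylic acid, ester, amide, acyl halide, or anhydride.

CH(COCl): acyl halide, 1 C=O (running total 1).
CH(NHCOCH3): amide, 1 C=O (running total 2).
CH(COOH): carboxylic acid, 1 C=O (running total 3).
CH(COBr): acyl halide, 1 C=O (running total 4).
CH(COOCH3): ester, 1 C=O (running total 5).
CH2CONHCH2: amide, 1 C=O (running total 6).
COOH: carboxylic acid, 1 C=O (running total 7).

7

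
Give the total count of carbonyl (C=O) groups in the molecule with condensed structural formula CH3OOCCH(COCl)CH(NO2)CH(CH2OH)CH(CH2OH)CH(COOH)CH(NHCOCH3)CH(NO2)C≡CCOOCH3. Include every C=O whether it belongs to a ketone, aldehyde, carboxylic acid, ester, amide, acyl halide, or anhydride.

CH3OOC: ester, 1 C=O (running total 1).
CH(COCl): acyl halide, 1 C=O (running total 2).
CH(COOH): carboxylic acid, 1 C=O (running total 3).
CH(NHCOCH3): amide, 1 C=O (running total 4).
COOCH3: ester, 1 C=O (running total 5).

5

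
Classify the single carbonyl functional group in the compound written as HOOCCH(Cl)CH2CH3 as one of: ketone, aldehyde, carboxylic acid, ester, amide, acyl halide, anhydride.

carboxylic acid

The carbonyl is in the HOOC segment: –COOH: carbonyl C bonded to –OH and C → carboxylic acid (the –OH is not a separate alcohol).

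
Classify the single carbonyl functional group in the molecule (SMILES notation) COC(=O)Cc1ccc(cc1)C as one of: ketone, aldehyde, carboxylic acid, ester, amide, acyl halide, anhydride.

ester

The carbonyl is in the CH3OOC segment: CH3O–C(=O)–: carbonyl C bonded to C and to –OCH3 → ester (not ketone + ether).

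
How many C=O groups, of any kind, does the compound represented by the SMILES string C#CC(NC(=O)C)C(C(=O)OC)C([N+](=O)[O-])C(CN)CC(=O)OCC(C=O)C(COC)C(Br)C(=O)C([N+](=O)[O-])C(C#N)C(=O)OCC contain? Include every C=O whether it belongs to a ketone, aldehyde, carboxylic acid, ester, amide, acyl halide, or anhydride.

CH(NHCOCH3): amide, 1 C=O (running total 1).
CH(COOCH3): ester, 1 C=O (running total 2).
CH2COOCH2: ester, 1 C=O (running total 3).
CH(CHO): aldehyde, 1 C=O (running total 4).
CO: ketone, 1 C=O (running total 5).
COOCH2CH3: ester, 1 C=O (running total 6).

6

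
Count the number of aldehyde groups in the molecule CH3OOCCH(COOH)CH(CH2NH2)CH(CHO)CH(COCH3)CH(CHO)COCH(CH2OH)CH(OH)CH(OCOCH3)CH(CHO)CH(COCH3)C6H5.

Working along the chain:
  CH3OOC: CH3O–C(=O)–: carbonyl C bonded to C and to –OCH3 → ester (not ketone + ether).
  CH(COOH): pendant –COOH: carbonyl C bonded to C and –OH → carboxylic acid.
  CH(CH2NH2): pendant –CH2NH2: N on sp³ C, no adjacent C=O → amine.
  CH(CHO): pendant –CHO: carbonyl C bonded to C and H → aldehyde.
  CH(COCH3): pendant –COCH3: carbonyl C bonded to two carbons → ketone.
  CH(CHO): pendant –CHO: carbonyl C bonded to C and H → aldehyde.
  CO: –C(=O)– with carbon on both sides → ketone.
  CH(CH2OH): pendant –CH2OH on an sp³ backbone C → alcohol.
  CH(OH): –OH on an sp³ carbon → alcohol (secondary).
  CH(OCOCH3): pendant –OC(=O)CH3: an acyloxy group → ester.
  CH(CHO): pendant –CHO: carbonyl C bonded to C and H → aldehyde.
  CH(COCH3): pendant –COCH3: carbonyl C bonded to two carbons → ketone.
  C6H5: –C6H5 phenyl ring → arene.
Aldehyde appears at: CH(CHO), CH(CHO), CH(CHO) → 3.

3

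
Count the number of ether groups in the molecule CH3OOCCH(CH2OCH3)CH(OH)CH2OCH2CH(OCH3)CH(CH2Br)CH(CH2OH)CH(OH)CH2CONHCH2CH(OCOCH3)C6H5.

Taking each segment in turn:
  CH3OOC: CH3O–C(=O)–: carbonyl C bonded to C and to –OCH3 → ester (not ketone + ether).
  CH(CH2OCH3): pendant –CH2OCH3: C–O–C linkage → ether.
  CH(OH): –OH on an sp³ carbon → alcohol (secondary).
  CH2OCH2: C–O–C with sp³ carbons on both sides and no adjacent C=O → ether.
  CH(OCH3): pendant –OCH3: C–O–C with sp³ C, no adjacent C=O → ether.
  CH(CH2Br): pendant –CH2X: halogen on sp³ carbon → alkyl halide.
  CH(CH2OH): pendant –CH2OH on an sp³ backbone C → alcohol.
  CH(OH): –OH on an sp³ carbon → alcohol (secondary).
  CH2CONHCH2: –C(=O)–N– linkage → amide (the N is not an amine).
  CH(OCOCH3): pendant –OC(=O)CH3: an acyloxy group → ester.
  C6H5: –C6H5 phenyl ring → arene.
Ether appears at: CH(CH2OCH3), CH2OCH2, CH(OCH3) → 3.

3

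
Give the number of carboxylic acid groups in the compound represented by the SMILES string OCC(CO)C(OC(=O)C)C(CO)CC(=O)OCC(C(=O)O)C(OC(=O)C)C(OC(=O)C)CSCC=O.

Working along the chain:
  HOCH2: HO– on an sp³ carbon → alcohol.
  CH(CH2OH): pendant –CH2OH on an sp³ backbone C → alcohol.
  CH(OCOCH3): pendant –OC(=O)CH3: an acyloxy group → ester.
  CH(CH2OH): pendant –CH2OH on an sp³ backbone C → alcohol.
  CH2COOCH2: –C(=O)–O–C with C on the carbonyl side → ester.
  CH(COOH): pendant –COOH: carbonyl C bonded to C and –OH → carboxylic acid.
  CH(OCOCH3): pendant –OC(=O)CH3: an acyloxy group → ester.
  CH(OCOCH3): pendant –OC(=O)CH3: an acyloxy group → ester.
  CH2SCH2: C–S–C linkage → sulfide (thioether).
  CHO: terminal –CHO: carbonyl C bonded to H and C → aldehyde.
Carboxylic acid appears at: CH(COOH) → 1.

1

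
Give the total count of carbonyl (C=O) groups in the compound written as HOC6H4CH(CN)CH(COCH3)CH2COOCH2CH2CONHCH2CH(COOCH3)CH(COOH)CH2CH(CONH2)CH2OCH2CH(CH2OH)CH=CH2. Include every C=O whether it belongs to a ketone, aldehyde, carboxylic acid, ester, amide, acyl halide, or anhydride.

CH(COCH3): ketone, 1 C=O (running total 1).
CH2COOCH2: ester, 1 C=O (running total 2).
CH2CONHCH2: amide, 1 C=O (running total 3).
CH(COOCH3): ester, 1 C=O (running total 4).
CH(COOH): carboxylic acid, 1 C=O (running total 5).
CH(CONH2): amide, 1 C=O (running total 6).

6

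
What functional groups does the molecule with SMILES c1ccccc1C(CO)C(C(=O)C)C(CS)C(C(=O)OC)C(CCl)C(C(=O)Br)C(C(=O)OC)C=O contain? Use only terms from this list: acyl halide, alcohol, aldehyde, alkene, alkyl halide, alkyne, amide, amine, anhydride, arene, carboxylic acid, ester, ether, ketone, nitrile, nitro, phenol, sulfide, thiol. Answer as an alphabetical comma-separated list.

acyl halide, alcohol, aldehyde, alkyl halide, arene, ester, ketone, thiol

C6H5– phenyl ring → arene.
pendant –CH2OH on an sp³ backbone C → alcohol.
pendant –COCH3: carbonyl C bonded to two carbons → ketone.
pendant –CH2SH → thiol.
pendant –COOCH3: carbonyl C bonded to C and –OCH3 → ester.
pendant –CH2X: halogen on sp³ carbon → alkyl halide.
pendant –C(=O)X: carbonyl C bonded to C and halogen → acyl halide.
pendant –COOCH3: carbonyl C bonded to C and –OCH3 → ester.
terminal –CHO: carbonyl C bonded to H and C → aldehyde.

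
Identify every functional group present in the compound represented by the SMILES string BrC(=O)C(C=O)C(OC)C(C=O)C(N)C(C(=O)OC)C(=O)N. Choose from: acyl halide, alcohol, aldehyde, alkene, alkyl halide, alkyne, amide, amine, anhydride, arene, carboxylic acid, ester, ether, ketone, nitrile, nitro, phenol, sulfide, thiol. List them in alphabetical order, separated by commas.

Reading the structure from left to right:
  BrCO: –C(=O)Br: carbonyl C bonded to C and to a halogen → acyl halide (not alkyl halide).
  CH(CHO): pendant –CHO: carbonyl C bonded to C and H → aldehyde.
  CH(OCH3): pendant –OCH3: C–O–C with sp³ C, no adjacent C=O → ether.
  CH(CHO): pendant –CHO: carbonyl C bonded to C and H → aldehyde.
  CH(NH2): –NH2 on an sp³ carbon with no adjacent C=O → amine.
  CH(COOCH3): pendant –COOCH3: carbonyl C bonded to C and –OCH3 → ester.
  CONH2: –C(=O)NH2: carbonyl C bonded to C and to N → amide (the N is not a separate amine).

acyl halide, aldehyde, amide, amine, ester, ether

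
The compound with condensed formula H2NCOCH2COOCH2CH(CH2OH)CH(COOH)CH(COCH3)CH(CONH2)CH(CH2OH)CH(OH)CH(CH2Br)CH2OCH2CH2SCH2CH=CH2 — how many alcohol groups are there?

–C(=O)NH2: carbonyl C bonded to C and to N → amide (the N is not a separate amine).
–C(=O)–O–C with C on the carbonyl side → ester.
pendant –CH2OH on an sp³ backbone C → alcohol.
pendant –COOH: carbonyl C bonded to C and –OH → carboxylic acid.
pendant –COCH3: carbonyl C bonded to two carbons → ketone.
pendant –CONH2: carbonyl C bonded to C and N → amide.
pendant –CH2OH on an sp³ backbone C → alcohol.
–OH on an sp³ carbon → alcohol (secondary).
pendant –CH2X: halogen on sp³ carbon → alkyl halide.
C–O–C with sp³ carbons on both sides and no adjacent C=O → ether.
C–S–C linkage → sulfide (thioether).
C=C double bond → alkene.
Alcohol appears at: CH(CH2OH), CH(CH2OH), CH(OH) → 3.

3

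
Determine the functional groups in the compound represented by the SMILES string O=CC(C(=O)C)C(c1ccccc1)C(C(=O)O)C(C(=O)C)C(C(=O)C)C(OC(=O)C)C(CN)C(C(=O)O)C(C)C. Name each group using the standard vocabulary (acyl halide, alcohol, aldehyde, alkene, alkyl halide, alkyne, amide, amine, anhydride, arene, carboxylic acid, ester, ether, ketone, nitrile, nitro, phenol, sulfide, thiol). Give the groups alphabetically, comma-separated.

aldehyde, amine, arene, carboxylic acid, ester, ketone

Working along the chain:
  OHC: terminal –CHO: carbonyl C bonded to H and C → aldehyde.
  CH(COCH3): pendant –COCH3: carbonyl C bonded to two carbons → ketone.
  CH(C6H5): pendant –C6H5: benzene ring → arene.
  CH(COOH): pendant –COOH: carbonyl C bonded to C and –OH → carboxylic acid.
  CH(COCH3): pendant –COCH3: carbonyl C bonded to two carbons → ketone.
  CH(COCH3): pendant –COCH3: carbonyl C bonded to two carbons → ketone.
  CH(OCOCH3): pendant –OC(=O)CH3: an acyloxy group → ester.
  CH(CH2NH2): pendant –CH2NH2: N on sp³ C, no adjacent C=O → amine.
  CH(COOH): pendant –COOH: carbonyl C bonded to C and –OH → carboxylic acid.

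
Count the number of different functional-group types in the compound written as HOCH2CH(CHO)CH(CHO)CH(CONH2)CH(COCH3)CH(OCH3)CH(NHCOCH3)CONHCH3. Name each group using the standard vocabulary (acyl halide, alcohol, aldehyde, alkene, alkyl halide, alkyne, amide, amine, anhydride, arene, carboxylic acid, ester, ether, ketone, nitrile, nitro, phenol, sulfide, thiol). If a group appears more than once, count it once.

HO– on an sp³ carbon → alcohol.
pendant –CHO: carbonyl C bonded to C and H → aldehyde.
pendant –CHO: carbonyl C bonded to C and H → aldehyde.
pendant –CONH2: carbonyl C bonded to C and N → amide.
pendant –COCH3: carbonyl C bonded to two carbons → ketone.
pendant –OCH3: C–O–C with sp³ C, no adjacent C=O → ether.
pendant –NHC(=O)CH3: N bonded to a carbonyl → amide (not amine).
–C(=O)NHCH3: carbonyl C bonded to C and to N → amide (the N is not an amine).
Distinct types present: alcohol, aldehyde, amide, ether, ketone.

5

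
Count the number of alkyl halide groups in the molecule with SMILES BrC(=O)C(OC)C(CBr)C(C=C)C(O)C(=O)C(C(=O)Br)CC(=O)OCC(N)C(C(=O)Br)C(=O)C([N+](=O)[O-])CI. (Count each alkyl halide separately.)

2

Taking each segment in turn:
  BrCO: –C(=O)Br: carbonyl C bonded to C and to a halogen → acyl halide (not alkyl halide).
  CH(OCH3): pendant –OCH3: C–O–C with sp³ C, no adjacent C=O → ether.
  CH(CH2Br): pendant –CH2X: halogen on sp³ carbon → alkyl halide.
  CH(CH=CH2): pendant –CH=CH2: C=C double bond → alkene.
  CH(OH): –OH on an sp³ carbon → alcohol (secondary).
  CO: –C(=O)– with carbon on both sides → ketone.
  CH(COBr): pendant –C(=O)X: carbonyl C bonded to C and halogen → acyl halide.
  CH2COOCH2: –C(=O)–O–C with C on the carbonyl side → ester.
  CH(NH2): –NH2 on an sp³ carbon with no adjacent C=O → amine.
  CH(COBr): pendant –C(=O)X: carbonyl C bonded to C and halogen → acyl halide.
  CO: –C(=O)– with carbon on both sides → ketone.
  CH(NO2): –NO2 on an sp³ carbon → nitro (the N=O is not a carbonyl).
  CH2I: halogen on an sp³ carbon → alkyl halide.
Alkyl halide appears at: CH(CH2Br), CH2I → 2.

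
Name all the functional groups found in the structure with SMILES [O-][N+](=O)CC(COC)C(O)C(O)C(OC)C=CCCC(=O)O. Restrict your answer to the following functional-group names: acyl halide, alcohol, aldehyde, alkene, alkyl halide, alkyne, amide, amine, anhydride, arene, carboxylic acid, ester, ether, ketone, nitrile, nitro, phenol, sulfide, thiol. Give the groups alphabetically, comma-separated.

Reading the structure from left to right:
  O2NCH2: –NO2 on carbon → nitro group.
  CH(CH2OCH3): pendant –CH2OCH3: C–O–C linkage → ether.
  CH(OH): –OH on an sp³ carbon → alcohol (secondary).
  CH(OH): –OH on an sp³ carbon → alcohol (secondary).
  CH(OCH3): pendant –OCH3: C–O–C with sp³ C, no adjacent C=O → ether.
  CH=CH: C=C double bond → alkene.
  COOH: –COOH: carbonyl C bonded to –OH and C → carboxylic acid (the –OH is not a separate alcohol).

alcohol, alkene, carboxylic acid, ether, nitro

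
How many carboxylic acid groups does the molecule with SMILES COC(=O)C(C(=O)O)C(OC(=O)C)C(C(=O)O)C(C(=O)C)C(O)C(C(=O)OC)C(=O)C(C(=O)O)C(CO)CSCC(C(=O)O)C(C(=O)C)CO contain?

CH3O–C(=O)–: carbonyl C bonded to C and to –OCH3 → ester (not ketone + ether).
pendant –COOH: carbonyl C bonded to C and –OH → carboxylic acid.
pendant –OC(=O)CH3: an acyloxy group → ester.
pendant –COOH: carbonyl C bonded to C and –OH → carboxylic acid.
pendant –COCH3: carbonyl C bonded to two carbons → ketone.
–OH on an sp³ carbon → alcohol (secondary).
pendant –COOCH3: carbonyl C bonded to C and –OCH3 → ester.
–C(=O)– with carbon on both sides → ketone.
pendant –COOH: carbonyl C bonded to C and –OH → carboxylic acid.
pendant –CH2OH on an sp³ backbone C → alcohol.
C–S–C linkage → sulfide (thioether).
pendant –COOH: carbonyl C bonded to C and –OH → carboxylic acid.
pendant –COCH3: carbonyl C bonded to two carbons → ketone.
–OH on an sp³ carbon → alcohol.
Carboxylic acid appears at: CH(COOH), CH(COOH), CH(COOH), CH(COOH) → 4.

4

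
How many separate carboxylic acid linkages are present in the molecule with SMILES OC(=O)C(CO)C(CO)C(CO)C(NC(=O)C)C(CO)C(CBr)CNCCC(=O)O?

2

–COOH: carbonyl C bonded to –OH and C → carboxylic acid (the –OH is not a separate alcohol).
pendant –CH2OH on an sp³ backbone C → alcohol.
pendant –CH2OH on an sp³ backbone C → alcohol.
pendant –CH2OH on an sp³ backbone C → alcohol.
pendant –NHC(=O)CH3: N bonded to a carbonyl → amide (not amine).
pendant –CH2OH on an sp³ backbone C → alcohol.
pendant –CH2X: halogen on sp³ carbon → alkyl halide.
C–N–C with sp³ carbons and no adjacent C=O → amine (secondary).
–COOH: carbonyl C bonded to –OH and C → carboxylic acid (the –OH is not a separate alcohol).
Carboxylic acid appears at: HOOC, COOH → 2.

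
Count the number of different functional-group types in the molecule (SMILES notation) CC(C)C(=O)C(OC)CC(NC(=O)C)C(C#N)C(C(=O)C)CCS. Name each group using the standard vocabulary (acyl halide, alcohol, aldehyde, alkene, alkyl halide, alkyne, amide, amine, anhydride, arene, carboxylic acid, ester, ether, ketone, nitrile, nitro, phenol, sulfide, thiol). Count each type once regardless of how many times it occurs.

5

Working along the chain:
  CO: –C(=O)– with carbon on both sides → ketone.
  CH(OCH3): pendant –OCH3: C–O–C with sp³ C, no adjacent C=O → ether.
  CH(NHCOCH3): pendant –NHC(=O)CH3: N bonded to a carbonyl → amide (not amine).
  CH(CN): pendant –C≡N: nitrile.
  CH(COCH3): pendant –COCH3: carbonyl C bonded to two carbons → ketone.
  CH2SH: –SH on an sp³ carbon → thiol.
Distinct types present: amide, ether, ketone, nitrile, thiol.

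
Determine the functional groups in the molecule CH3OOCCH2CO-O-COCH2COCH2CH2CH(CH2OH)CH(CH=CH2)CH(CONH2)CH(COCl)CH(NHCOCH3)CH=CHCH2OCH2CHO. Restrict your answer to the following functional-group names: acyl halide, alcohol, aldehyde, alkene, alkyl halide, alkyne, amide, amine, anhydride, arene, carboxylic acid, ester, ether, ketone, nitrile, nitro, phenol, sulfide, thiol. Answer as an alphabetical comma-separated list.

CH3O–C(=O)–: carbonyl C bonded to C and to –OCH3 → ester (not ketone + ether).
two acyl groups sharing one oxygen, –C(=O)–O–C(=O)– → anhydride.
–C(=O)– with carbon on both sides → ketone.
pendant –CH2OH on an sp³ backbone C → alcohol.
pendant –CH=CH2: C=C double bond → alkene.
pendant –CONH2: carbonyl C bonded to C and N → amide.
pendant –C(=O)X: carbonyl C bonded to C and halogen → acyl halide.
pendant –NHC(=O)CH3: N bonded to a carbonyl → amide (not amine).
C=C double bond → alkene.
C–O–C with sp³ carbons on both sides and no adjacent C=O → ether.
terminal –CHO: carbonyl C bonded to H and C → aldehyde.

acyl halide, alcohol, aldehyde, alkene, amide, anhydride, ester, ether, ketone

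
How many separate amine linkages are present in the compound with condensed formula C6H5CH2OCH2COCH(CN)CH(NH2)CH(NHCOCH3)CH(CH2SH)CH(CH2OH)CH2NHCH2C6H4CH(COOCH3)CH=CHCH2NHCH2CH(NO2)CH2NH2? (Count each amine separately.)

C6H5– phenyl ring → arene.
C–O–C with sp³ carbons on both sides and no adjacent C=O → ether.
–C(=O)– with carbon on both sides → ketone.
pendant –C≡N: nitrile.
–NH2 on an sp³ carbon with no adjacent C=O → amine.
pendant –NHC(=O)CH3: N bonded to a carbonyl → amide (not amine).
pendant –CH2SH → thiol.
pendant –CH2OH on an sp³ backbone C → alcohol.
C–N–C with sp³ carbons and no adjacent C=O → amine (secondary).
para-disubstituted benzene ring → arene.
pendant –COOCH3: carbonyl C bonded to C and –OCH3 → ester.
C=C double bond → alkene.
C–N–C with sp³ carbons and no adjacent C=O → amine (secondary).
–NO2 on an sp³ carbon → nitro (the N=O is not a carbonyl).
–NH2 on an sp³ carbon with no adjacent C=O → amine.
Amine appears at: CH(NH2), CH2NHCH2, CH2NHCH2, CH2NH2 → 4.

4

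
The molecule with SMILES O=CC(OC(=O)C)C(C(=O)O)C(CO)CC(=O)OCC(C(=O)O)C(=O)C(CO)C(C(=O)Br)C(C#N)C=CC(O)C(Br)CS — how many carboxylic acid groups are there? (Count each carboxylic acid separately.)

2

Working along the chain:
  OHC: terminal –CHO: carbonyl C bonded to H and C → aldehyde.
  CH(OCOCH3): pendant –OC(=O)CH3: an acyloxy group → ester.
  CH(COOH): pendant –COOH: carbonyl C bonded to C and –OH → carboxylic acid.
  CH(CH2OH): pendant –CH2OH on an sp³ backbone C → alcohol.
  CH2COOCH2: –C(=O)–O–C with C on the carbonyl side → ester.
  CH(COOH): pendant –COOH: carbonyl C bonded to C and –OH → carboxylic acid.
  CO: –C(=O)– with carbon on both sides → ketone.
  CH(CH2OH): pendant –CH2OH on an sp³ backbone C → alcohol.
  CH(COBr): pendant –C(=O)X: carbonyl C bonded to C and halogen → acyl halide.
  CH(CN): pendant –C≡N: nitrile.
  CH=CH: C=C double bond → alkene.
  CH(OH): –OH on an sp³ carbon → alcohol (secondary).
  CH(Br): halogen on an sp³ carbon → alkyl halide.
  CH2SH: –SH on an sp³ carbon → thiol.
Carboxylic acid appears at: CH(COOH), CH(COOH) → 2.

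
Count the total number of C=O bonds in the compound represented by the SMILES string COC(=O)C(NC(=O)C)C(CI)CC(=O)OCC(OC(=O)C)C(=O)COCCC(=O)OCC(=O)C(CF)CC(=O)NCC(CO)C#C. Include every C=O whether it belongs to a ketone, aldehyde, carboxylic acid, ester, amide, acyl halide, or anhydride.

CH3OOC: ester, 1 C=O (running total 1).
CH(NHCOCH3): amide, 1 C=O (running total 2).
CH2COOCH2: ester, 1 C=O (running total 3).
CH(OCOCH3): ester, 1 C=O (running total 4).
CO: ketone, 1 C=O (running total 5).
CH2COOCH2: ester, 1 C=O (running total 6).
CO: ketone, 1 C=O (running total 7).
CH2CONHCH2: amide, 1 C=O (running total 8).

8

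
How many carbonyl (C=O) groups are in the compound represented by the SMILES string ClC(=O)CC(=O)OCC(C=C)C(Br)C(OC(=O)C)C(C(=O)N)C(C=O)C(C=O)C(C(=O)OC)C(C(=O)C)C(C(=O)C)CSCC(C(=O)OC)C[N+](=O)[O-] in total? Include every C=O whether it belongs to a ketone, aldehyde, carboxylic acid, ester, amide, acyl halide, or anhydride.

10

ClCO: acyl halide, 1 C=O (running total 1).
CH2COOCH2: ester, 1 C=O (running total 2).
CH(OCOCH3): ester, 1 C=O (running total 3).
CH(CONH2): amide, 1 C=O (running total 4).
CH(CHO): aldehyde, 1 C=O (running total 5).
CH(CHO): aldehyde, 1 C=O (running total 6).
CH(COOCH3): ester, 1 C=O (running total 7).
CH(COCH3): ketone, 1 C=O (running total 8).
CH(COCH3): ketone, 1 C=O (running total 9).
CH(COOCH3): ester, 1 C=O (running total 10).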